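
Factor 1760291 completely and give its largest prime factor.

67

1760291 = 13 · 135407
135407 = 43 · 3149
3149 = 47 · 67
67 is prime.
So 1760291 = 13 · 43 · 47 · 67; the largest prime factor is 67.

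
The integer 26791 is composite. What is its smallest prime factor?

26791 is odd.
Digit sum 25, not divisible by 3.
Ends in 1: not divisible by 5.
7: 26791 = 7·3827 + 2
11: 26791 = 11·2435 + 6
13: 26791 = 13·2060 + 11
17: 26791 = 17·1575 + 16
19: 26791 = 19·1410 + 1
23: 26791 = 23·1164 + 19
29: 26791 = 29·923 + 24
31: 26791 = 31·864 + 7
37: 26791 = 37·724 + 3
41: 26791 = 41·653 + 18
43: 26791 = 43·623 + 2
47: 26791 = 47·570 + 1
53: 26791 = 53·505 + 26
59: 26791 = 59·454 + 5
61: 26791 = 61·439 + 12
67: 26791 = 67·399 + 58
71: 26791 = 71·377 + 24
73: 26791 = 73·367

73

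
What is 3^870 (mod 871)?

3^1 ≡ 3 (mod 871)
3^2 ≡ 3^2 = 9 ≡ 9 (mod 871)
3^4 ≡ 9^2 = 81 ≡ 81 (mod 871)
3^8 ≡ 81^2 = 6561 ≡ 464 (mod 871)
3^16 ≡ 464^2 = 215296 ≡ 159 (mod 871)
3^32 ≡ 159^2 = 25281 ≡ 22 (mod 871)
3^64 ≡ 22^2 = 484 ≡ 484 (mod 871)
3^128 ≡ 484^2 = 234256 ≡ 828 (mod 871)
3^256 ≡ 828^2 = 685584 ≡ 107 (mod 871)
3^512 ≡ 107^2 = 11449 ≡ 126 (mod 871)
870 = 512 + 256 + 64 + 32 + 4 + 2 in binary powers of 2.
So 3^870 ≡ 126 · 107 · 484 · 22 · 81 · 9 ≡ 131 (mod 871).
Since 131 ≠ 1, base 3 is a Fermat witness: 871 is composite.

131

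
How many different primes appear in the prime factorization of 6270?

5

6270 = 2 · 3135
3135 = 3 · 1045
1045 = 5 · 209
209 = 11 · 19
6270 = 2 · 3 · 5 · 11 · 19, which has 5 distinct prime factors.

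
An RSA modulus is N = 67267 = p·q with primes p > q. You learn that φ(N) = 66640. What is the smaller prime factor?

137

φ(n) = (p−1)(q−1) = n − (p+q) + 1, so p + q = 67267 − 66640 + 1 = 628.
p and q are the roots of t² − 628t + 67267 = 0.
Discriminant: 628² − 4·67267 = 394384 − 269068 = 125316; √125316 = 354.
q = (628 − 354)/2 = 137, p = (628 + 354)/2 = 491.
Check: 137 · 491 = 67267.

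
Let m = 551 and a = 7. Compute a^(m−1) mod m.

197

7^1 ≡ 7 (mod 551)
7^2 ≡ 7^2 = 49 ≡ 49 (mod 551)
7^4 ≡ 49^2 = 2401 ≡ 197 (mod 551)
7^8 ≡ 197^2 = 38809 ≡ 239 (mod 551)
7^16 ≡ 239^2 = 57121 ≡ 368 (mod 551)
7^32 ≡ 368^2 = 135424 ≡ 429 (mod 551)
7^64 ≡ 429^2 = 184041 ≡ 7 (mod 551)
7^128 ≡ 7^2 = 49 ≡ 49 (mod 551)
7^256 ≡ 49^2 = 2401 ≡ 197 (mod 551)
7^512 ≡ 197^2 = 38809 ≡ 239 (mod 551)
550 = 512 + 32 + 4 + 2 in binary powers of 2.
So 7^550 ≡ 239 · 429 · 197 · 49 ≡ 197 (mod 551).
Since 197 ≠ 1, base 7 is a Fermat witness: 551 is composite.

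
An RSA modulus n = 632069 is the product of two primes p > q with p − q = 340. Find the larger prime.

Since p = q + 340, we have 632069 = q(q + 340), so q² + 340q − 632069 = 0.
Discriminant: 340² + 4·632069 = 115600 + 2528276 = 2643876; √2643876 = 1626.
q = (−340 + 1626)/2 = 643, and p = q + 340 = 983.
Check: 643 · 983 = 632069.

983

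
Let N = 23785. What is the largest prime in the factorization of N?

23785 = 5 · 4757
4757 = 67 · 71
71 is prime.
So 23785 = 5 · 67 · 71; the largest prime factor is 71.

71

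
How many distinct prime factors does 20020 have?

20020 = 2^2 · 5005
5005 = 5 · 1001
1001 = 7 · 143
143 = 11 · 13
20020 = 2^2 · 5 · 7 · 11 · 13, which has 5 distinct prime factors.

5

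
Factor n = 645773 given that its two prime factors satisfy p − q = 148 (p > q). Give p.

Since p = q + 148, we have 645773 = q(q + 148), so q² + 148q − 645773 = 0.
Discriminant: 148² + 4·645773 = 21904 + 2583092 = 2604996; √2604996 = 1614.
q = (−148 + 1614)/2 = 733, and p = q + 148 = 881.
Check: 733 · 881 = 645773.

881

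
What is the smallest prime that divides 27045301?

27045301 is odd.
Digit sum 22, not divisible by 3.
Ends in 1: not divisible by 5.
7: 27045301 = 7·3863614 + 3
11: 27045301 = 11·2458663 + 8
13: 27045301 = 13·2080407 + 10
17: 27045301 = 17·1590900 + 1
19: 27045301 = 19·1423436 + 17
23: 27045301 = 23·1175882 + 15
29: 27045301 = 29·932596 + 17
31: 27045301 = 31·872429 + 2
37: 27045301 = 37·730954 + 3
41: 27045301 = 41·659641 + 20
43: 27045301 = 43·628960 + 21
47: 27045301 = 47·575431 + 44
53: 27045301 = 53·510288 + 37
59: 27045301 = 59·458394 + 55
61: 27045301 = 61·443365 + 36
67: 27045301 = 67·403661 + 14
71: 27045301 = 71·380919 + 52
73: 27045301 = 73·370483 + 42
79: 27045301 = 79·342345 + 46
83: 27045301 = 83·325847

83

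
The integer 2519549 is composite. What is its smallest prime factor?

29

2519549 is odd.
Digit sum 35, not divisible by 3.
Ends in 9: not divisible by 5.
7: 2519549 = 7·359935 + 4
11: 2519549 = 11·229049 + 10
13: 2519549 = 13·193811 + 6
17: 2519549 = 17·148208 + 13
19: 2519549 = 19·132607 + 16
23: 2519549 = 23·109545 + 14
29: 2519549 = 29·86881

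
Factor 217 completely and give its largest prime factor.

31

217 = 7 · 31
31 is prime.
So 217 = 7 · 31; the largest prime factor is 31.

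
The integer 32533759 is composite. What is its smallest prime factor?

32533759 is odd.
Digit sum 37, not divisible by 3.
Ends in 9: not divisible by 5.
7: 32533759 = 7·4647679 + 6
11: 32533759 = 11·2957614 + 5
13: 32533759 = 13·2502596 + 11
17: 32533759 = 17·1913750 + 9
19: 32533759 = 19·1712303 + 2
23: 32533759 = 23·1414511 + 6
29: 32533759 = 29·1121853 + 22
31: 32533759 = 31·1049476 + 3
37: 32533759 = 37·879290 + 29
41: 32533759 = 41·793506 + 13
43: 32533759 = 43·756599 + 2
47: 32533759 = 47·692207 + 30
53: 32533759 = 53·613844 + 27
59: 32533759 = 59·551419 + 38
61: 32533759 = 61·533340 + 19
67: 32533759 = 67·485578 + 33
71: 32533759 = 71·458221 + 68
73: 32533759 = 73·445667 + 68
79: 32533759 = 79·411819 + 58
83: 32533759 = 83·391973

83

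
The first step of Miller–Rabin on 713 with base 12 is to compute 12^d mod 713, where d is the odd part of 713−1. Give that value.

713 − 1 = 712 = 2^3 · 89, so d = 89.
12^1 ≡ 12 (mod 713)
12^2 ≡ 12^2 = 144 ≡ 144 (mod 713)
12^4 ≡ 144^2 = 20736 ≡ 59 (mod 713)
12^8 ≡ 59^2 = 3481 ≡ 629 (mod 713)
12^16 ≡ 629^2 = 395641 ≡ 639 (mod 713)
12^32 ≡ 639^2 = 408321 ≡ 485 (mod 713)
12^64 ≡ 485^2 = 235225 ≡ 648 (mod 713)
89 = 64 + 16 + 8 + 1 in binary powers of 2.
So 12^89 ≡ 648 · 639 · 629 · 12 ≡ 633 (mod 713).
Squaring chain: 633 → 696 → 289; never reaches −1, so base 12 is a Miller–Rabin witness that 713 is composite.

633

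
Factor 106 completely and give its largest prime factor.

53

106 = 2 · 53
53 is prime.
So 106 = 2 · 53; the largest prime factor is 53.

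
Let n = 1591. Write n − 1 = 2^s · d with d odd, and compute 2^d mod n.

156

1591 − 1 = 1590 = 2^1 · 795, so d = 795.
2^1 ≡ 2 (mod 1591)
2^2 ≡ 2^2 = 4 ≡ 4 (mod 1591)
2^4 ≡ 4^2 = 16 ≡ 16 (mod 1591)
2^8 ≡ 16^2 = 256 ≡ 256 (mod 1591)
2^16 ≡ 256^2 = 65536 ≡ 305 (mod 1591)
2^32 ≡ 305^2 = 93025 ≡ 747 (mod 1591)
2^64 ≡ 747^2 = 558009 ≡ 1159 (mod 1591)
2^128 ≡ 1159^2 = 1343281 ≡ 477 (mod 1591)
2^256 ≡ 477^2 = 227529 ≡ 16 (mod 1591)
2^512 ≡ 16^2 = 256 ≡ 256 (mod 1591)
795 = 512 + 256 + 16 + 8 + 2 + 1 in binary powers of 2.
So 2^795 ≡ 256 · 16 · 305 · 256 · 4 · 2 ≡ 156 (mod 1591).
Squaring chain: 156; never reaches −1, so base 2 is a Miller–Rabin witness that 1591 is composite.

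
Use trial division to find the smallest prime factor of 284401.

13

284401 is odd.
Digit sum 19, not divisible by 3.
Ends in 1: not divisible by 5.
7: 284401 = 7·40628 + 5
11: 284401 = 11·25854 + 7
13: 284401 = 13·21877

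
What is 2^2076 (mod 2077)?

2^1 ≡ 2 (mod 2077)
2^2 ≡ 2^2 = 4 ≡ 4 (mod 2077)
2^4 ≡ 4^2 = 16 ≡ 16 (mod 2077)
2^8 ≡ 16^2 = 256 ≡ 256 (mod 2077)
2^16 ≡ 256^2 = 65536 ≡ 1149 (mod 2077)
2^32 ≡ 1149^2 = 1320201 ≡ 1306 (mod 2077)
2^64 ≡ 1306^2 = 1705636 ≡ 419 (mod 2077)
2^128 ≡ 419^2 = 175561 ≡ 1093 (mod 2077)
2^256 ≡ 1093^2 = 1194649 ≡ 374 (mod 2077)
2^512 ≡ 374^2 = 139876 ≡ 717 (mod 2077)
2^1024 ≡ 717^2 = 514089 ≡ 1070 (mod 2077)
2^2048 ≡ 1070^2 = 1144900 ≡ 473 (mod 2077)
2076 = 2048 + 16 + 8 + 4 in binary powers of 2.
So 2^2076 ≡ 473 · 1149 · 256 · 16 ≡ 963 (mod 2077).
Since 963 ≠ 1, base 2 is a Fermat witness: 2077 is composite.

963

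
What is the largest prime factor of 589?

589 = 19 · 31
31 is prime.
So 589 = 19 · 31; the largest prime factor is 31.

31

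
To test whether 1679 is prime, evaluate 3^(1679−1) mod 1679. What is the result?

430

3^1 ≡ 3 (mod 1679)
3^2 ≡ 3^2 = 9 ≡ 9 (mod 1679)
3^4 ≡ 9^2 = 81 ≡ 81 (mod 1679)
3^8 ≡ 81^2 = 6561 ≡ 1524 (mod 1679)
3^16 ≡ 1524^2 = 2322576 ≡ 519 (mod 1679)
3^32 ≡ 519^2 = 269361 ≡ 721 (mod 1679)
3^64 ≡ 721^2 = 519841 ≡ 1030 (mod 1679)
3^128 ≡ 1030^2 = 1060900 ≡ 1451 (mod 1679)
3^256 ≡ 1451^2 = 2105401 ≡ 1614 (mod 1679)
3^512 ≡ 1614^2 = 2604996 ≡ 867 (mod 1679)
3^1024 ≡ 867^2 = 751689 ≡ 1176 (mod 1679)
1678 = 1024 + 512 + 128 + 8 + 4 + 2 in binary powers of 2.
So 3^1678 ≡ 1176 · 867 · 1451 · 1524 · 81 · 9 ≡ 430 (mod 1679).
Since 430 ≠ 1, base 3 is a Fermat witness: 1679 is composite.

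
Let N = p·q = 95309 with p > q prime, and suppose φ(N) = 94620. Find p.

499

φ(n) = (p−1)(q−1) = n − (p+q) + 1, so p + q = 95309 − 94620 + 1 = 690.
p and q are the roots of t² − 690t + 95309 = 0.
Discriminant: 690² − 4·95309 = 476100 − 381236 = 94864; √94864 = 308.
q = (690 − 308)/2 = 191, p = (690 + 308)/2 = 499.
Check: 191 · 499 = 95309.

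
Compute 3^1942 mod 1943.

3^1 ≡ 3 (mod 1943)
3^2 ≡ 3^2 = 9 ≡ 9 (mod 1943)
3^4 ≡ 9^2 = 81 ≡ 81 (mod 1943)
3^8 ≡ 81^2 = 6561 ≡ 732 (mod 1943)
3^16 ≡ 732^2 = 535824 ≡ 1499 (mod 1943)
3^32 ≡ 1499^2 = 2247001 ≡ 893 (mod 1943)
3^64 ≡ 893^2 = 797449 ≡ 819 (mod 1943)
3^128 ≡ 819^2 = 670761 ≡ 426 (mod 1943)
3^256 ≡ 426^2 = 181476 ≡ 777 (mod 1943)
3^512 ≡ 777^2 = 603729 ≡ 1399 (mod 1943)
3^1024 ≡ 1399^2 = 1957201 ≡ 600 (mod 1943)
1942 = 1024 + 512 + 256 + 128 + 16 + 4 + 2 in binary powers of 2.
So 3^1942 ≡ 600 · 1399 · 777 · 426 · 1499 · 81 · 9 ≡ 1600 (mod 1943).
Since 1600 ≠ 1, base 3 is a Fermat witness: 1943 is composite.

1600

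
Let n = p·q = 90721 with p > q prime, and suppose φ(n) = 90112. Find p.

353

φ(n) = (p−1)(q−1) = n − (p+q) + 1, so p + q = 90721 − 90112 + 1 = 610.
p and q are the roots of t² − 610t + 90721 = 0.
Discriminant: 610² − 4·90721 = 372100 − 362884 = 9216; √9216 = 96.
q = (610 − 96)/2 = 257, p = (610 + 96)/2 = 353.
Check: 257 · 353 = 90721.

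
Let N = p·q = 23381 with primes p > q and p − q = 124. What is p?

227

Since p = q + 124, we have 23381 = q(q + 124), so q² + 124q − 23381 = 0.
Discriminant: 124² + 4·23381 = 15376 + 93524 = 108900; √108900 = 330.
q = (−124 + 330)/2 = 103, and p = q + 124 = 227.
Check: 103 · 227 = 23381.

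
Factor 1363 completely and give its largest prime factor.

1363 = 29 · 47
47 is prime.
So 1363 = 29 · 47; the largest prime factor is 47.

47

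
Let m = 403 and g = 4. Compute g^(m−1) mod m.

4^1 ≡ 4 (mod 403)
4^2 ≡ 4^2 = 16 ≡ 16 (mod 403)
4^4 ≡ 16^2 = 256 ≡ 256 (mod 403)
4^8 ≡ 256^2 = 65536 ≡ 250 (mod 403)
4^16 ≡ 250^2 = 62500 ≡ 35 (mod 403)
4^32 ≡ 35^2 = 1225 ≡ 16 (mod 403)
4^64 ≡ 16^2 = 256 ≡ 256 (mod 403)
4^128 ≡ 256^2 = 65536 ≡ 250 (mod 403)
4^256 ≡ 250^2 = 62500 ≡ 35 (mod 403)
402 = 256 + 128 + 16 + 2 in binary powers of 2.
So 4^402 ≡ 35 · 250 · 35 · 16 ≡ 326 (mod 403).
Since 326 ≠ 1, base 4 is a Fermat witness: 403 is composite.

326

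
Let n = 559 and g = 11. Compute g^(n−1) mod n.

532

11^1 ≡ 11 (mod 559)
11^2 ≡ 11^2 = 121 ≡ 121 (mod 559)
11^4 ≡ 121^2 = 14641 ≡ 107 (mod 559)
11^8 ≡ 107^2 = 11449 ≡ 269 (mod 559)
11^16 ≡ 269^2 = 72361 ≡ 250 (mod 559)
11^32 ≡ 250^2 = 62500 ≡ 451 (mod 559)
11^64 ≡ 451^2 = 203401 ≡ 484 (mod 559)
11^128 ≡ 484^2 = 234256 ≡ 35 (mod 559)
11^256 ≡ 35^2 = 1225 ≡ 107 (mod 559)
11^512 ≡ 107^2 = 11449 ≡ 269 (mod 559)
558 = 512 + 32 + 8 + 4 + 2 in binary powers of 2.
So 11^558 ≡ 269 · 451 · 269 · 107 · 121 ≡ 532 (mod 559).
Since 532 ≠ 1, base 11 is a Fermat witness: 559 is composite.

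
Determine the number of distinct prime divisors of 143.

2

143 = 11 · 13
143 = 11 · 13, which has 2 distinct prime factors.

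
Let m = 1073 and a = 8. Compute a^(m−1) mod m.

8^1 ≡ 8 (mod 1073)
8^2 ≡ 8^2 = 64 ≡ 64 (mod 1073)
8^4 ≡ 64^2 = 4096 ≡ 877 (mod 1073)
8^8 ≡ 877^2 = 769129 ≡ 861 (mod 1073)
8^16 ≡ 861^2 = 741321 ≡ 951 (mod 1073)
8^32 ≡ 951^2 = 904401 ≡ 935 (mod 1073)
8^64 ≡ 935^2 = 874225 ≡ 803 (mod 1073)
8^128 ≡ 803^2 = 644809 ≡ 1009 (mod 1073)
8^256 ≡ 1009^2 = 1018081 ≡ 877 (mod 1073)
8^512 ≡ 877^2 = 769129 ≡ 861 (mod 1073)
8^1024 ≡ 861^2 = 741321 ≡ 951 (mod 1073)
1072 = 1024 + 32 + 16 in binary powers of 2.
So 8^1072 ≡ 951 · 935 · 951 ≡ 803 (mod 1073).
Since 803 ≠ 1, base 8 is a Fermat witness: 1073 is composite.

803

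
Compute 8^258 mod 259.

36

8^1 ≡ 8 (mod 259)
8^2 ≡ 8^2 = 64 ≡ 64 (mod 259)
8^4 ≡ 64^2 = 4096 ≡ 211 (mod 259)
8^8 ≡ 211^2 = 44521 ≡ 232 (mod 259)
8^16 ≡ 232^2 = 53824 ≡ 211 (mod 259)
8^32 ≡ 211^2 = 44521 ≡ 232 (mod 259)
8^64 ≡ 232^2 = 53824 ≡ 211 (mod 259)
8^128 ≡ 211^2 = 44521 ≡ 232 (mod 259)
8^256 ≡ 232^2 = 53824 ≡ 211 (mod 259)
258 = 256 + 2 in binary powers of 2.
So 8^258 ≡ 211 · 64 ≡ 36 (mod 259).
Since 36 ≠ 1, base 8 is a Fermat witness: 259 is composite.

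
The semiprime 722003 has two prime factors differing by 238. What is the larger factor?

977

Since p = q + 238, we have 722003 = q(q + 238), so q² + 238q − 722003 = 0.
Discriminant: 238² + 4·722003 = 56644 + 2888012 = 2944656; √2944656 = 1716.
q = (−238 + 1716)/2 = 739, and p = q + 238 = 977.
Check: 739 · 977 = 722003.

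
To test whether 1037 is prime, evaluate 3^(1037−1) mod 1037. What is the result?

3^1 ≡ 3 (mod 1037)
3^2 ≡ 3^2 = 9 ≡ 9 (mod 1037)
3^4 ≡ 9^2 = 81 ≡ 81 (mod 1037)
3^8 ≡ 81^2 = 6561 ≡ 339 (mod 1037)
3^16 ≡ 339^2 = 114921 ≡ 851 (mod 1037)
3^32 ≡ 851^2 = 724201 ≡ 375 (mod 1037)
3^64 ≡ 375^2 = 140625 ≡ 630 (mod 1037)
3^128 ≡ 630^2 = 396900 ≡ 766 (mod 1037)
3^256 ≡ 766^2 = 586756 ≡ 851 (mod 1037)
3^512 ≡ 851^2 = 724201 ≡ 375 (mod 1037)
3^1024 ≡ 375^2 = 140625 ≡ 630 (mod 1037)
1036 = 1024 + 8 + 4 in binary powers of 2.
So 3^1036 ≡ 630 · 339 · 81 ≡ 973 (mod 1037).
Since 973 ≠ 1, base 3 is a Fermat witness: 1037 is composite.

973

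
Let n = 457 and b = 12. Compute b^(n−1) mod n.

12^1 ≡ 12 (mod 457)
12^2 ≡ 12^2 = 144 ≡ 144 (mod 457)
12^4 ≡ 144^2 = 20736 ≡ 171 (mod 457)
12^8 ≡ 171^2 = 29241 ≡ 450 (mod 457)
12^16 ≡ 450^2 = 202500 ≡ 49 (mod 457)
12^32 ≡ 49^2 = 2401 ≡ 116 (mod 457)
12^64 ≡ 116^2 = 13456 ≡ 203 (mod 457)
12^128 ≡ 203^2 = 41209 ≡ 79 (mod 457)
12^256 ≡ 79^2 = 6241 ≡ 300 (mod 457)
456 = 256 + 128 + 64 + 8 in binary powers of 2.
So 12^456 ≡ 300 · 79 · 203 · 450 ≡ 1 (mod 457).
Since the result is 1, base 12 gives no evidence that 457 is composite.

1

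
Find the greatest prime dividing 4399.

83

4399 = 53 · 83
83 is prime.
So 4399 = 53 · 83; the largest prime factor is 83.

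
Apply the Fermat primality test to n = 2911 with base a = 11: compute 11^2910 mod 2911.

2533

11^1 ≡ 11 (mod 2911)
11^2 ≡ 11^2 = 121 ≡ 121 (mod 2911)
11^4 ≡ 121^2 = 14641 ≡ 86 (mod 2911)
11^8 ≡ 86^2 = 7396 ≡ 1574 (mod 2911)
11^16 ≡ 1574^2 = 2477476 ≡ 215 (mod 2911)
11^32 ≡ 215^2 = 46225 ≡ 2560 (mod 2911)
11^64 ≡ 2560^2 = 6553600 ≡ 939 (mod 2911)
11^128 ≡ 939^2 = 881721 ≡ 2599 (mod 2911)
11^256 ≡ 2599^2 = 6754801 ≡ 1281 (mod 2911)
11^512 ≡ 1281^2 = 1640961 ≡ 2068 (mod 2911)
11^1024 ≡ 2068^2 = 4276624 ≡ 365 (mod 2911)
11^2048 ≡ 365^2 = 133225 ≡ 2230 (mod 2911)
2910 = 2048 + 512 + 256 + 64 + 16 + 8 + 4 + 2 in binary powers of 2.
So 11^2910 ≡ 2230 · 2068 · 1281 · 939 · 215 · 1574 · 86 · 121 ≡ 2533 (mod 2911).
Since 2533 ≠ 1, base 11 is a Fermat witness: 2911 is composite.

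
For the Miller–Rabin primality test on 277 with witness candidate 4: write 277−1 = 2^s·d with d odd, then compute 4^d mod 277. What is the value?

276

277 − 1 = 276 = 2^2 · 69, so d = 69.
4^1 ≡ 4 (mod 277)
4^2 ≡ 4^2 = 16 ≡ 16 (mod 277)
4^4 ≡ 16^2 = 256 ≡ 256 (mod 277)
4^8 ≡ 256^2 = 65536 ≡ 164 (mod 277)
4^16 ≡ 164^2 = 26896 ≡ 27 (mod 277)
4^32 ≡ 27^2 = 729 ≡ 175 (mod 277)
4^64 ≡ 175^2 = 30625 ≡ 155 (mod 277)
69 = 64 + 4 + 1 in binary powers of 2.
So 4^69 ≡ 155 · 256 · 4 ≡ 276 (mod 277).
Since 4^d ≡ 276 (mod 277), base 4 does not prove 277 composite.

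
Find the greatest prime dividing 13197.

13197 = 3 · 4399
4399 = 53 · 83
83 is prime.
So 13197 = 3 · 53 · 83; the largest prime factor is 83.

83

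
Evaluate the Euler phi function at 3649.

Factor: 3649 = 41 · 89.
φ(3649) = (41−1) · (89−1) = 40 · 88 = 3520.

3520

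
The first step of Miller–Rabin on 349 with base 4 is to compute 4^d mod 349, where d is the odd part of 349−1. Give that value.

348

349 − 1 = 348 = 2^2 · 87, so d = 87.
4^1 ≡ 4 (mod 349)
4^2 ≡ 4^2 = 16 ≡ 16 (mod 349)
4^4 ≡ 16^2 = 256 ≡ 256 (mod 349)
4^8 ≡ 256^2 = 65536 ≡ 273 (mod 349)
4^16 ≡ 273^2 = 74529 ≡ 192 (mod 349)
4^32 ≡ 192^2 = 36864 ≡ 219 (mod 349)
4^64 ≡ 219^2 = 47961 ≡ 148 (mod 349)
87 = 64 + 16 + 4 + 2 + 1 in binary powers of 2.
So 4^87 ≡ 148 · 192 · 256 · 16 · 4 ≡ 348 (mod 349).
Since 4^d ≡ 348 (mod 349), base 4 does not prove 349 composite.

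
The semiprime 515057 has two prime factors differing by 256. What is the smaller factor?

Since p = q + 256, we have 515057 = q(q + 256), so q² + 256q − 515057 = 0.
Discriminant: 256² + 4·515057 = 65536 + 2060228 = 2125764; √2125764 = 1458.
q = (−256 + 1458)/2 = 601, and p = q + 256 = 857.
Check: 601 · 857 = 515057.

601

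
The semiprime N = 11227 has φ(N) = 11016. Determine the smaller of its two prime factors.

103

φ(n) = (p−1)(q−1) = n − (p+q) + 1, so p + q = 11227 − 11016 + 1 = 212.
p and q are the roots of t² − 212t + 11227 = 0.
Discriminant: 212² − 4·11227 = 44944 − 44908 = 36; √36 = 6.
q = (212 − 6)/2 = 103, p = (212 + 6)/2 = 109.
Check: 103 · 109 = 11227.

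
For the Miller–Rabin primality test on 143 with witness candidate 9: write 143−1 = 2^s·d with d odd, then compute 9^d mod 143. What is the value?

42

143 − 1 = 142 = 2^1 · 71, so d = 71.
9^1 ≡ 9 (mod 143)
9^2 ≡ 9^2 = 81 ≡ 81 (mod 143)
9^4 ≡ 81^2 = 6561 ≡ 126 (mod 143)
9^8 ≡ 126^2 = 15876 ≡ 3 (mod 143)
9^16 ≡ 3^2 = 9 ≡ 9 (mod 143)
9^32 ≡ 9^2 = 81 ≡ 81 (mod 143)
9^64 ≡ 81^2 = 6561 ≡ 126 (mod 143)
71 = 64 + 4 + 2 + 1 in binary powers of 2.
So 9^71 ≡ 126 · 126 · 81 · 9 ≡ 42 (mod 143).
Squaring chain: 42; never reaches −1, so base 9 is a Miller–Rabin witness that 143 is composite.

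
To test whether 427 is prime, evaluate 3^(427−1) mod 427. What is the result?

3^1 ≡ 3 (mod 427)
3^2 ≡ 3^2 = 9 ≡ 9 (mod 427)
3^4 ≡ 9^2 = 81 ≡ 81 (mod 427)
3^8 ≡ 81^2 = 6561 ≡ 156 (mod 427)
3^16 ≡ 156^2 = 24336 ≡ 424 (mod 427)
3^32 ≡ 424^2 = 179776 ≡ 9 (mod 427)
3^64 ≡ 9^2 = 81 ≡ 81 (mod 427)
3^128 ≡ 81^2 = 6561 ≡ 156 (mod 427)
3^256 ≡ 156^2 = 24336 ≡ 424 (mod 427)
426 = 256 + 128 + 32 + 8 + 2 in binary powers of 2.
So 3^426 ≡ 424 · 156 · 9 · 156 · 9 ≡ 302 (mod 427).
Since 302 ≠ 1, base 3 is a Fermat witness: 427 is composite.

302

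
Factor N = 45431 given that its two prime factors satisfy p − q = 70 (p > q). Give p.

251

Since p = q + 70, we have 45431 = q(q + 70), so q² + 70q − 45431 = 0.
Discriminant: 70² + 4·45431 = 4900 + 181724 = 186624; √186624 = 432.
q = (−70 + 432)/2 = 181, and p = q + 70 = 251.
Check: 181 · 251 = 45431.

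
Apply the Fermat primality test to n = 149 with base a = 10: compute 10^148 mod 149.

1

10^1 ≡ 10 (mod 149)
10^2 ≡ 10^2 = 100 ≡ 100 (mod 149)
10^4 ≡ 100^2 = 10000 ≡ 17 (mod 149)
10^8 ≡ 17^2 = 289 ≡ 140 (mod 149)
10^16 ≡ 140^2 = 19600 ≡ 81 (mod 149)
10^32 ≡ 81^2 = 6561 ≡ 5 (mod 149)
10^64 ≡ 5^2 = 25 ≡ 25 (mod 149)
10^128 ≡ 25^2 = 625 ≡ 29 (mod 149)
148 = 128 + 16 + 4 in binary powers of 2.
So 10^148 ≡ 29 · 81 · 17 ≡ 1 (mod 149).
Since the result is 1, base 10 gives no evidence that 149 is composite.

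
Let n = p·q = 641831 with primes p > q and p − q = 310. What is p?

971

Since p = q + 310, we have 641831 = q(q + 310), so q² + 310q − 641831 = 0.
Discriminant: 310² + 4·641831 = 96100 + 2567324 = 2663424; √2663424 = 1632.
q = (−310 + 1632)/2 = 661, and p = q + 310 = 971.
Check: 661 · 971 = 641831.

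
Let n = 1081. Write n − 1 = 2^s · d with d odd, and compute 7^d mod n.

366

1081 − 1 = 1080 = 2^3 · 135, so d = 135.
7^1 ≡ 7 (mod 1081)
7^2 ≡ 7^2 = 49 ≡ 49 (mod 1081)
7^4 ≡ 49^2 = 2401 ≡ 239 (mod 1081)
7^8 ≡ 239^2 = 57121 ≡ 909 (mod 1081)
7^16 ≡ 909^2 = 826281 ≡ 397 (mod 1081)
7^32 ≡ 397^2 = 157609 ≡ 864 (mod 1081)
7^64 ≡ 864^2 = 746496 ≡ 606 (mod 1081)
7^128 ≡ 606^2 = 367236 ≡ 777 (mod 1081)
135 = 128 + 4 + 2 + 1 in binary powers of 2.
So 7^135 ≡ 777 · 239 · 49 · 7 ≡ 366 (mod 1081).
Squaring chain: 366 → 993 → 177; never reaches −1, so base 7 is a Miller–Rabin witness that 1081 is composite.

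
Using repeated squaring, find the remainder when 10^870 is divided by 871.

10^1 ≡ 10 (mod 871)
10^2 ≡ 10^2 = 100 ≡ 100 (mod 871)
10^4 ≡ 100^2 = 10000 ≡ 419 (mod 871)
10^8 ≡ 419^2 = 175561 ≡ 490 (mod 871)
10^16 ≡ 490^2 = 240100 ≡ 575 (mod 871)
10^32 ≡ 575^2 = 330625 ≡ 516 (mod 871)
10^64 ≡ 516^2 = 266256 ≡ 601 (mod 871)
10^128 ≡ 601^2 = 361201 ≡ 607 (mod 871)
10^256 ≡ 607^2 = 368449 ≡ 16 (mod 871)
10^512 ≡ 16^2 = 256 ≡ 256 (mod 871)
870 = 512 + 256 + 64 + 32 + 4 + 2 in binary powers of 2.
So 10^870 ≡ 256 · 16 · 601 · 516 · 419 · 100 ≡ 625 (mod 871).
Since 625 ≠ 1, base 10 is a Fermat witness: 871 is composite.

625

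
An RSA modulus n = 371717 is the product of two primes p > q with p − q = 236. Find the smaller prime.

Since p = q + 236, we have 371717 = q(q + 236), so q² + 236q − 371717 = 0.
Discriminant: 236² + 4·371717 = 55696 + 1486868 = 1542564; √1542564 = 1242.
q = (−236 + 1242)/2 = 503, and p = q + 236 = 739.
Check: 503 · 739 = 371717.

503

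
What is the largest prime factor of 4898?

79

4898 = 2 · 2449
2449 = 31 · 79
79 is prime.
So 4898 = 2 · 31 · 79; the largest prime factor is 79.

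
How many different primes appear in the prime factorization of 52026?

52026 = 2 · 26013
26013 = 3 · 8671
8671 = 13 · 667
667 = 23 · 29
52026 = 2 · 3 · 13 · 23 · 29, which has 5 distinct prime factors.

5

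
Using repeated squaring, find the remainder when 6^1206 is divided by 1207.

535

6^1 ≡ 6 (mod 1207)
6^2 ≡ 6^2 = 36 ≡ 36 (mod 1207)
6^4 ≡ 36^2 = 1296 ≡ 89 (mod 1207)
6^8 ≡ 89^2 = 7921 ≡ 679 (mod 1207)
6^16 ≡ 679^2 = 461041 ≡ 1174 (mod 1207)
6^32 ≡ 1174^2 = 1378276 ≡ 1089 (mod 1207)
6^64 ≡ 1089^2 = 1185921 ≡ 647 (mod 1207)
6^128 ≡ 647^2 = 418609 ≡ 987 (mod 1207)
6^256 ≡ 987^2 = 974169 ≡ 120 (mod 1207)
6^512 ≡ 120^2 = 14400 ≡ 1123 (mod 1207)
6^1024 ≡ 1123^2 = 1261129 ≡ 1021 (mod 1207)
1206 = 1024 + 128 + 32 + 16 + 4 + 2 in binary powers of 2.
So 6^1206 ≡ 1021 · 987 · 1089 · 1174 · 89 · 36 ≡ 535 (mod 1207).
Since 535 ≠ 1, base 6 is a Fermat witness: 1207 is composite.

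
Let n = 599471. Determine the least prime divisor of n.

17

599471 is odd.
Digit sum 35, not divisible by 3.
Ends in 1: not divisible by 5.
7: 599471 = 7·85638 + 5
11: 599471 = 11·54497 + 4
13: 599471 = 13·46113 + 2
17: 599471 = 17·35263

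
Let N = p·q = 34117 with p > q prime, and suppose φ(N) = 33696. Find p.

313

φ(n) = (p−1)(q−1) = n − (p+q) + 1, so p + q = 34117 − 33696 + 1 = 422.
p and q are the roots of t² − 422t + 34117 = 0.
Discriminant: 422² − 4·34117 = 178084 − 136468 = 41616; √41616 = 204.
q = (422 − 204)/2 = 109, p = (422 + 204)/2 = 313.
Check: 109 · 313 = 34117.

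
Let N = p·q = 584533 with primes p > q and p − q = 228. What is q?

659

Since p = q + 228, we have 584533 = q(q + 228), so q² + 228q − 584533 = 0.
Discriminant: 228² + 4·584533 = 51984 + 2338132 = 2390116; √2390116 = 1546.
q = (−228 + 1546)/2 = 659, and p = q + 228 = 887.
Check: 659 · 887 = 584533.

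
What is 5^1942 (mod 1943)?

1354

5^1 ≡ 5 (mod 1943)
5^2 ≡ 5^2 = 25 ≡ 25 (mod 1943)
5^4 ≡ 25^2 = 625 ≡ 625 (mod 1943)
5^8 ≡ 625^2 = 390625 ≡ 82 (mod 1943)
5^16 ≡ 82^2 = 6724 ≡ 895 (mod 1943)
5^32 ≡ 895^2 = 801025 ≡ 509 (mod 1943)
5^64 ≡ 509^2 = 259081 ≡ 662 (mod 1943)
5^128 ≡ 662^2 = 438244 ≡ 1069 (mod 1943)
5^256 ≡ 1069^2 = 1142761 ≡ 277 (mod 1943)
5^512 ≡ 277^2 = 76729 ≡ 952 (mod 1943)
5^1024 ≡ 952^2 = 906304 ≡ 866 (mod 1943)
1942 = 1024 + 512 + 256 + 128 + 16 + 4 + 2 in binary powers of 2.
So 5^1942 ≡ 866 · 952 · 277 · 1069 · 895 · 625 · 25 ≡ 1354 (mod 1943).
Since 1354 ≠ 1, base 5 is a Fermat witness: 1943 is composite.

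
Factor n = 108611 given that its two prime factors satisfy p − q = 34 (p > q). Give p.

347

Since p = q + 34, we have 108611 = q(q + 34), so q² + 34q − 108611 = 0.
Discriminant: 34² + 4·108611 = 1156 + 434444 = 435600; √435600 = 660.
q = (−34 + 660)/2 = 313, and p = q + 34 = 347.
Check: 313 · 347 = 108611.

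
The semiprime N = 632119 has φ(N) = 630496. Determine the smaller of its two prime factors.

647

φ(n) = (p−1)(q−1) = n − (p+q) + 1, so p + q = 632119 − 630496 + 1 = 1624.
p and q are the roots of t² − 1624t + 632119 = 0.
Discriminant: 1624² − 4·632119 = 2637376 − 2528476 = 108900; √108900 = 330.
q = (1624 − 330)/2 = 647, p = (1624 + 330)/2 = 977.
Check: 647 · 977 = 632119.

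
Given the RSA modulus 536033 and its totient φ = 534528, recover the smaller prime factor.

577

φ(n) = (p−1)(q−1) = n − (p+q) + 1, so p + q = 536033 − 534528 + 1 = 1506.
p and q are the roots of t² − 1506t + 536033 = 0.
Discriminant: 1506² − 4·536033 = 2268036 − 2144132 = 123904; √123904 = 352.
q = (1506 − 352)/2 = 577, p = (1506 + 352)/2 = 929.
Check: 577 · 929 = 536033.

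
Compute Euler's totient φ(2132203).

Factor: 2132203 = 103 · 127 · 163.
φ(2132203) = (103−1) · (127−1) · (163−1) = 102 · 126 · 162 = 2082024.

2082024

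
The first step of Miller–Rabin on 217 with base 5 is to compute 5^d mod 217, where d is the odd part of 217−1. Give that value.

217 − 1 = 216 = 2^3 · 27, so d = 27.
5^1 ≡ 5 (mod 217)
5^2 ≡ 5^2 = 25 ≡ 25 (mod 217)
5^4 ≡ 25^2 = 625 ≡ 191 (mod 217)
5^8 ≡ 191^2 = 36481 ≡ 25 (mod 217)
5^16 ≡ 25^2 = 625 ≡ 191 (mod 217)
27 = 16 + 8 + 2 + 1 in binary powers of 2.
So 5^27 ≡ 191 · 25 · 25 · 5 ≡ 125 (mod 217).
Squaring chain: 125 → 1 → 1; never reaches −1, so base 5 is a Miller–Rabin witness that 217 is composite.

125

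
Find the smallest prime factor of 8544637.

71

8544637 is odd.
Digit sum 37, not divisible by 3.
Ends in 7: not divisible by 5.
7: 8544637 = 7·1220662 + 3
11: 8544637 = 11·776785 + 2
13: 8544637 = 13·657279 + 10
17: 8544637 = 17·502625 + 12
19: 8544637 = 19·449717 + 14
23: 8544637 = 23·371505 + 22
29: 8544637 = 29·294642 + 19
31: 8544637 = 31·275633 + 14
37: 8544637 = 37·230936 + 5
41: 8544637 = 41·208405 + 32
43: 8544637 = 43·198712 + 21
47: 8544637 = 47·181800 + 37
53: 8544637 = 53·161219 + 30
59: 8544637 = 59·144824 + 21
61: 8544637 = 61·140076 + 1
67: 8544637 = 67·127531 + 60
71: 8544637 = 71·120347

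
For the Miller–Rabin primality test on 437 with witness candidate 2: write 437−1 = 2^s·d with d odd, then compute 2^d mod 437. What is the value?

173

437 − 1 = 436 = 2^2 · 109, so d = 109.
2^1 ≡ 2 (mod 437)
2^2 ≡ 2^2 = 4 ≡ 4 (mod 437)
2^4 ≡ 4^2 = 16 ≡ 16 (mod 437)
2^8 ≡ 16^2 = 256 ≡ 256 (mod 437)
2^16 ≡ 256^2 = 65536 ≡ 423 (mod 437)
2^32 ≡ 423^2 = 178929 ≡ 196 (mod 437)
2^64 ≡ 196^2 = 38416 ≡ 397 (mod 437)
109 = 64 + 32 + 8 + 4 + 1 in binary powers of 2.
So 2^109 ≡ 397 · 196 · 256 · 16 · 2 ≡ 173 (mod 437).
Squaring chain: 173 → 213; never reaches −1, so base 2 is a Miller–Rabin witness that 437 is composite.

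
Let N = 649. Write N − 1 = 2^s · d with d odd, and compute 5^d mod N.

649 − 1 = 648 = 2^3 · 81, so d = 81.
5^1 ≡ 5 (mod 649)
5^2 ≡ 5^2 = 25 ≡ 25 (mod 649)
5^4 ≡ 25^2 = 625 ≡ 625 (mod 649)
5^8 ≡ 625^2 = 390625 ≡ 576 (mod 649)
5^16 ≡ 576^2 = 331776 ≡ 137 (mod 649)
5^32 ≡ 137^2 = 18769 ≡ 597 (mod 649)
5^64 ≡ 597^2 = 356409 ≡ 108 (mod 649)
81 = 64 + 16 + 1 in binary powers of 2.
So 5^81 ≡ 108 · 137 · 5 ≡ 643 (mod 649).
Squaring chain: 643 → 36 → 647; never reaches −1, so base 5 is a Miller–Rabin witness that 649 is composite.

643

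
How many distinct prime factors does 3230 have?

4

3230 = 2 · 1615
1615 = 5 · 323
323 = 17 · 19
3230 = 2 · 5 · 17 · 19, which has 4 distinct prime factors.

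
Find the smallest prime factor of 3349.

3349 is odd.
Digit sum 19, not divisible by 3.
Ends in 9: not divisible by 5.
7: 3349 = 7·478 + 3
11: 3349 = 11·304 + 5
13: 3349 = 13·257 + 8
17: 3349 = 17·197

17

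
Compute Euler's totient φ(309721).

293760

Factor: 309721 = 31 · 97 · 103.
φ(309721) = (31−1) · (97−1) · (103−1) = 30 · 96 · 102 = 293760.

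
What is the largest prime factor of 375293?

375293 = 53 · 7081
7081 = 73 · 97
97 is prime.
So 375293 = 53 · 73 · 97; the largest prime factor is 97.

97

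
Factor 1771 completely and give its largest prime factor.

1771 = 7 · 253
253 = 11 · 23
23 is prime.
So 1771 = 7 · 11 · 23; the largest prime factor is 23.

23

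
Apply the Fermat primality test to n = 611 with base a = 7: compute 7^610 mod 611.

17

7^1 ≡ 7 (mod 611)
7^2 ≡ 7^2 = 49 ≡ 49 (mod 611)
7^4 ≡ 49^2 = 2401 ≡ 568 (mod 611)
7^8 ≡ 568^2 = 322624 ≡ 16 (mod 611)
7^16 ≡ 16^2 = 256 ≡ 256 (mod 611)
7^32 ≡ 256^2 = 65536 ≡ 159 (mod 611)
7^64 ≡ 159^2 = 25281 ≡ 230 (mod 611)
7^128 ≡ 230^2 = 52900 ≡ 354 (mod 611)
7^256 ≡ 354^2 = 125316 ≡ 61 (mod 611)
7^512 ≡ 61^2 = 3721 ≡ 55 (mod 611)
610 = 512 + 64 + 32 + 2 in binary powers of 2.
So 7^610 ≡ 55 · 230 · 159 · 49 ≡ 17 (mod 611).
Since 17 ≠ 1, base 7 is a Fermat witness: 611 is composite.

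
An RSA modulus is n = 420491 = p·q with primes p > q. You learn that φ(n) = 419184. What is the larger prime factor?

739

φ(n) = (p−1)(q−1) = n − (p+q) + 1, so p + q = 420491 − 419184 + 1 = 1308.
p and q are the roots of t² − 1308t + 420491 = 0.
Discriminant: 1308² − 4·420491 = 1710864 − 1681964 = 28900; √28900 = 170.
q = (1308 − 170)/2 = 569, p = (1308 + 170)/2 = 739.
Check: 569 · 739 = 420491.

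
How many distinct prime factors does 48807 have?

4

48807 = 3^2 · 5423
5423 = 11 · 493
493 = 17 · 29
48807 = 3^2 · 11 · 17 · 29, which has 4 distinct prime factors.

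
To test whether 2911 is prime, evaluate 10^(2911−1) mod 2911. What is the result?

1026

10^1 ≡ 10 (mod 2911)
10^2 ≡ 10^2 = 100 ≡ 100 (mod 2911)
10^4 ≡ 100^2 = 10000 ≡ 1267 (mod 2911)
10^8 ≡ 1267^2 = 1605289 ≡ 1328 (mod 2911)
10^16 ≡ 1328^2 = 1763584 ≡ 2429 (mod 2911)
10^32 ≡ 2429^2 = 5900041 ≡ 2355 (mod 2911)
10^64 ≡ 2355^2 = 5546025 ≡ 570 (mod 2911)
10^128 ≡ 570^2 = 324900 ≡ 1779 (mod 2911)
10^256 ≡ 1779^2 = 3164841 ≡ 584 (mod 2911)
10^512 ≡ 584^2 = 341056 ≡ 469 (mod 2911)
10^1024 ≡ 469^2 = 219961 ≡ 1636 (mod 2911)
10^2048 ≡ 1636^2 = 2676496 ≡ 1287 (mod 2911)
2910 = 2048 + 512 + 256 + 64 + 16 + 8 + 4 + 2 in binary powers of 2.
So 10^2910 ≡ 1287 · 469 · 584 · 570 · 2429 · 1328 · 1267 · 100 ≡ 1026 (mod 2911).
Since 1026 ≠ 1, base 10 is a Fermat witness: 2911 is composite.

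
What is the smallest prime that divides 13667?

13667 is odd.
Digit sum 23, not divisible by 3.
Ends in 7: not divisible by 5.
7: 13667 = 7·1952 + 3
11: 13667 = 11·1242 + 5
13: 13667 = 13·1051 + 4
17: 13667 = 17·803 + 16
19: 13667 = 19·719 + 6
23: 13667 = 23·594 + 5
29: 13667 = 29·471 + 8
31: 13667 = 31·440 + 27
37: 13667 = 37·369 + 14
41: 13667 = 41·333 + 14
43: 13667 = 43·317 + 36
47: 13667 = 47·290 + 37
53: 13667 = 53·257 + 46
59: 13667 = 59·231 + 38
61: 13667 = 61·224 + 3
67: 13667 = 67·203 + 66
71: 13667 = 71·192 + 35
73: 13667 = 73·187 + 16
79: 13667 = 79·173

79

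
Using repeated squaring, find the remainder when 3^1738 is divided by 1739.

3^1 ≡ 3 (mod 1739)
3^2 ≡ 3^2 = 9 ≡ 9 (mod 1739)
3^4 ≡ 9^2 = 81 ≡ 81 (mod 1739)
3^8 ≡ 81^2 = 6561 ≡ 1344 (mod 1739)
3^16 ≡ 1344^2 = 1806336 ≡ 1254 (mod 1739)
3^32 ≡ 1254^2 = 1572516 ≡ 460 (mod 1739)
3^64 ≡ 460^2 = 211600 ≡ 1181 (mod 1739)
3^128 ≡ 1181^2 = 1394761 ≡ 83 (mod 1739)
3^256 ≡ 83^2 = 6889 ≡ 1672 (mod 1739)
3^512 ≡ 1672^2 = 2795584 ≡ 1011 (mod 1739)
3^1024 ≡ 1011^2 = 1022121 ≡ 1328 (mod 1739)
1738 = 1024 + 512 + 128 + 64 + 8 + 2 in binary powers of 2.
So 3^1738 ≡ 1328 · 1011 · 83 · 1181 · 1344 · 9 ≡ 1070 (mod 1739).
Since 1070 ≠ 1, base 3 is a Fermat witness: 1739 is composite.

1070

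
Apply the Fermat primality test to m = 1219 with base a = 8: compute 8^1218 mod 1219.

8^1 ≡ 8 (mod 1219)
8^2 ≡ 8^2 = 64 ≡ 64 (mod 1219)
8^4 ≡ 64^2 = 4096 ≡ 439 (mod 1219)
8^8 ≡ 439^2 = 192721 ≡ 119 (mod 1219)
8^16 ≡ 119^2 = 14161 ≡ 752 (mod 1219)
8^32 ≡ 752^2 = 565504 ≡ 1107 (mod 1219)
8^64 ≡ 1107^2 = 1225449 ≡ 354 (mod 1219)
8^128 ≡ 354^2 = 125316 ≡ 978 (mod 1219)
8^256 ≡ 978^2 = 956484 ≡ 788 (mod 1219)
8^512 ≡ 788^2 = 620944 ≡ 473 (mod 1219)
8^1024 ≡ 473^2 = 223729 ≡ 652 (mod 1219)
1218 = 1024 + 128 + 64 + 2 in binary powers of 2.
So 8^1218 ≡ 652 · 978 · 354 · 64 ≡ 855 (mod 1219).
Since 855 ≠ 1, base 8 is a Fermat witness: 1219 is composite.

855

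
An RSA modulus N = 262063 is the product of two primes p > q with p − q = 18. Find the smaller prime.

Since p = q + 18, we have 262063 = q(q + 18), so q² + 18q − 262063 = 0.
Discriminant: 18² + 4·262063 = 324 + 1048252 = 1048576; √1048576 = 1024.
q = (−18 + 1024)/2 = 503, and p = q + 18 = 521.
Check: 503 · 521 = 262063.

503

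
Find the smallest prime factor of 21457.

43

21457 is odd.
Digit sum 19, not divisible by 3.
Ends in 7: not divisible by 5.
7: 21457 = 7·3065 + 2
11: 21457 = 11·1950 + 7
13: 21457 = 13·1650 + 7
17: 21457 = 17·1262 + 3
19: 21457 = 19·1129 + 6
23: 21457 = 23·932 + 21
29: 21457 = 29·739 + 26
31: 21457 = 31·692 + 5
37: 21457 = 37·579 + 34
41: 21457 = 41·523 + 14
43: 21457 = 43·499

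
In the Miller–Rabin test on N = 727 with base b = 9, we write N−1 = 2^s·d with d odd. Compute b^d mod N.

1

727 − 1 = 726 = 2^1 · 363, so d = 363.
9^1 ≡ 9 (mod 727)
9^2 ≡ 9^2 = 81 ≡ 81 (mod 727)
9^4 ≡ 81^2 = 6561 ≡ 18 (mod 727)
9^8 ≡ 18^2 = 324 ≡ 324 (mod 727)
9^16 ≡ 324^2 = 104976 ≡ 288 (mod 727)
9^32 ≡ 288^2 = 82944 ≡ 66 (mod 727)
9^64 ≡ 66^2 = 4356 ≡ 721 (mod 727)
9^128 ≡ 721^2 = 519841 ≡ 36 (mod 727)
9^256 ≡ 36^2 = 1296 ≡ 569 (mod 727)
363 = 256 + 64 + 32 + 8 + 2 + 1 in binary powers of 2.
So 9^363 ≡ 569 · 721 · 66 · 324 · 81 · 9 ≡ 1 (mod 727).
Since 9^d ≡ 1 (mod 727), base 9 does not prove 727 composite.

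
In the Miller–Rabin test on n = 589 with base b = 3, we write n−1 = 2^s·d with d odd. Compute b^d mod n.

589 − 1 = 588 = 2^2 · 147, so d = 147.
3^1 ≡ 3 (mod 589)
3^2 ≡ 3^2 = 9 ≡ 9 (mod 589)
3^4 ≡ 9^2 = 81 ≡ 81 (mod 589)
3^8 ≡ 81^2 = 6561 ≡ 82 (mod 589)
3^16 ≡ 82^2 = 6724 ≡ 245 (mod 589)
3^32 ≡ 245^2 = 60025 ≡ 536 (mod 589)
3^64 ≡ 536^2 = 287296 ≡ 453 (mod 589)
3^128 ≡ 453^2 = 205209 ≡ 237 (mod 589)
147 = 128 + 16 + 2 + 1 in binary powers of 2.
So 3^147 ≡ 237 · 245 · 9 · 3 ≡ 426 (mod 589).
Squaring chain: 426 → 64; never reaches −1, so base 3 is a Miller–Rabin witness that 589 is composite.

426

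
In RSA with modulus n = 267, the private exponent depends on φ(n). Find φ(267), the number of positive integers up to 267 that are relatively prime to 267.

Factor: 267 = 3 · 89.
φ(267) = (3−1) · (89−1) = 2 · 88 = 176.

176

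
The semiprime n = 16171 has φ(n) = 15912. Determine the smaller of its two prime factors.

103

φ(n) = (p−1)(q−1) = n − (p+q) + 1, so p + q = 16171 − 15912 + 1 = 260.
p and q are the roots of t² − 260t + 16171 = 0.
Discriminant: 260² − 4·16171 = 67600 − 64684 = 2916; √2916 = 54.
q = (260 − 54)/2 = 103, p = (260 + 54)/2 = 157.
Check: 103 · 157 = 16171.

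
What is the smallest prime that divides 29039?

29039 is odd.
Digit sum 23, not divisible by 3.
Ends in 9: not divisible by 5.
7: 29039 = 7·4148 + 3
11: 29039 = 11·2639 + 10
13: 29039 = 13·2233 + 10
17: 29039 = 17·1708 + 3
19: 29039 = 19·1528 + 7
23: 29039 = 23·1262 + 13
29: 29039 = 29·1001 + 10
31: 29039 = 31·936 + 23
37: 29039 = 37·784 + 31
41: 29039 = 41·708 + 11
43: 29039 = 43·675 + 14
47: 29039 = 47·617 + 40
53: 29039 = 53·547 + 48
59: 29039 = 59·492 + 11
61: 29039 = 61·476 + 3
67: 29039 = 67·433 + 28
71: 29039 = 71·409

71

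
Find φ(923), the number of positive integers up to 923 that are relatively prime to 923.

Factor: 923 = 13 · 71.
φ(923) = (13−1) · (71−1) = 12 · 70 = 840.

840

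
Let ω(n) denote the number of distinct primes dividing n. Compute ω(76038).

76038 = 2 · 38019
38019 = 3 · 12673
12673 = 19 · 667
667 = 23 · 29
76038 = 2 · 3 · 19 · 23 · 29, which has 5 distinct prime factors.

5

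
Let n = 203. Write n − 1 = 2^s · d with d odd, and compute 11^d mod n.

203 − 1 = 202 = 2^1 · 101, so d = 101.
11^1 ≡ 11 (mod 203)
11^2 ≡ 11^2 = 121 ≡ 121 (mod 203)
11^4 ≡ 121^2 = 14641 ≡ 25 (mod 203)
11^8 ≡ 25^2 = 625 ≡ 16 (mod 203)
11^16 ≡ 16^2 = 256 ≡ 53 (mod 203)
11^32 ≡ 53^2 = 2809 ≡ 170 (mod 203)
11^64 ≡ 170^2 = 28900 ≡ 74 (mod 203)
101 = 64 + 32 + 4 + 1 in binary powers of 2.
So 11^101 ≡ 74 · 170 · 25 · 11 ≡ 177 (mod 203).
Squaring chain: 177; never reaches −1, so base 11 is a Miller–Rabin witness that 203 is composite.

177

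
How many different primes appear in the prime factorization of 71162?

71162 = 2 · 35581
35581 = 7 · 5083
5083 = 13 · 391
391 = 17 · 23
71162 = 2 · 7 · 13 · 17 · 23, which has 5 distinct prime factors.

5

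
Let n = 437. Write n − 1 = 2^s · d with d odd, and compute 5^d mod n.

437 − 1 = 436 = 2^2 · 109, so d = 109.
5^1 ≡ 5 (mod 437)
5^2 ≡ 5^2 = 25 ≡ 25 (mod 437)
5^4 ≡ 25^2 = 625 ≡ 188 (mod 437)
5^8 ≡ 188^2 = 35344 ≡ 384 (mod 437)
5^16 ≡ 384^2 = 147456 ≡ 187 (mod 437)
5^32 ≡ 187^2 = 34969 ≡ 9 (mod 437)
5^64 ≡ 9^2 = 81 ≡ 81 (mod 437)
109 = 64 + 32 + 8 + 4 + 1 in binary powers of 2.
So 5^109 ≡ 81 · 9 · 384 · 188 · 5 ≡ 290 (mod 437).
Squaring chain: 290 → 196; never reaches −1, so base 5 is a Miller–Rabin witness that 437 is composite.

290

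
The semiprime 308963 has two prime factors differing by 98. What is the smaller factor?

Since p = q + 98, we have 308963 = q(q + 98), so q² + 98q − 308963 = 0.
Discriminant: 98² + 4·308963 = 9604 + 1235852 = 1245456; √1245456 = 1116.
q = (−98 + 1116)/2 = 509, and p = q + 98 = 607.
Check: 509 · 607 = 308963.

509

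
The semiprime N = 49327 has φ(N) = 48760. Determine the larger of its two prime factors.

461

φ(n) = (p−1)(q−1) = n − (p+q) + 1, so p + q = 49327 − 48760 + 1 = 568.
p and q are the roots of t² − 568t + 49327 = 0.
Discriminant: 568² − 4·49327 = 322624 − 197308 = 125316; √125316 = 354.
q = (568 − 354)/2 = 107, p = (568 + 354)/2 = 461.
Check: 107 · 461 = 49327.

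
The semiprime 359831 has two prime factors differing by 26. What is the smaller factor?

Since p = q + 26, we have 359831 = q(q + 26), so q² + 26q − 359831 = 0.
Discriminant: 26² + 4·359831 = 676 + 1439324 = 1440000; √1440000 = 1200.
q = (−26 + 1200)/2 = 587, and p = q + 26 = 613.
Check: 587 · 613 = 359831.

587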